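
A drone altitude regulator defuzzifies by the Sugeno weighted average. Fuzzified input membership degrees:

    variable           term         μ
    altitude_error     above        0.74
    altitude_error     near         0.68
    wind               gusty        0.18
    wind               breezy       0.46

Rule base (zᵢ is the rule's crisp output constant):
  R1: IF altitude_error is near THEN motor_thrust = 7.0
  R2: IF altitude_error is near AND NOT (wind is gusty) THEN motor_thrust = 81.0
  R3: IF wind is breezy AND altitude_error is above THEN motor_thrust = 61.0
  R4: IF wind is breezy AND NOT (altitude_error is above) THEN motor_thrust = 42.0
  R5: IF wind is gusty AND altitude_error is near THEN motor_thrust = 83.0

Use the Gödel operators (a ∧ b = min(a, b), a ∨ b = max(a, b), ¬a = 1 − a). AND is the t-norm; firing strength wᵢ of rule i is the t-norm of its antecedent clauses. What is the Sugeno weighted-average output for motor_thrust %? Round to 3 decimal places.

R1 (z=7.0): near=0.68 → w = 0.68
R2 (z=81.0): near=0.68, ¬gusty=1−0.18=0.82; AND[min(a, b)] → w = 0.68
R3 (z=61.0): breezy=0.46, above=0.74; AND[min(a, b)] → w = 0.46
R4 (z=42.0): breezy=0.46, ¬above=1−0.74=0.26; AND[min(a, b)] → w = 0.26
R5 (z=83.0): gusty=0.18, near=0.68; AND[min(a, b)] → w = 0.18
Weighted average = (0.68·7.0 + 0.68·81.0 + 0.46·61.0 + 0.26·42.0 + 0.18·83.0) / (0.68 + 0.68 + 0.46 + 0.26 + 0.18)
  = 113.7600 / 2.2600 = 50.336

50.336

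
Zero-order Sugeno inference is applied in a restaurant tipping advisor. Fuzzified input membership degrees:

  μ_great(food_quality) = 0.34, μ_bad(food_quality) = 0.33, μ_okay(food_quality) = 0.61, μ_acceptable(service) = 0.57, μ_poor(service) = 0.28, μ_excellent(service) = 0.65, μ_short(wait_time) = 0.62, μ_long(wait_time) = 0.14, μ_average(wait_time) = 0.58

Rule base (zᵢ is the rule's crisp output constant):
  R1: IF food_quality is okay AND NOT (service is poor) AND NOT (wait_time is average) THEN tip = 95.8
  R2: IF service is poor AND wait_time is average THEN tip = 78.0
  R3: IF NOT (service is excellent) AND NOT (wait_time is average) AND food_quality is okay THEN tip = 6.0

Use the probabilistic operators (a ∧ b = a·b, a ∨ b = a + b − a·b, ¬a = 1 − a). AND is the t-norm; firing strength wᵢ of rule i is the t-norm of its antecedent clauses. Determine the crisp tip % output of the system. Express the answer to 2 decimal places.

R1 (z=95.8): okay=0.61, ¬poor=1−0.28=0.72, ¬average=1−0.58=0.42; AND[a·b] → w = 0.1845
R2 (z=78.0): poor=0.28, average=0.58; AND[a·b] → w = 0.1624
R3 (z=6.0): ¬excellent=1−0.65=0.35, ¬average=1−0.58=0.42, okay=0.61; AND[a·b] → w = 0.0897
Weighted average = (0.1845·95.8 + 0.1624·78.0 + 0.0897·6.0) / (0.1845 + 0.1624 + 0.0897)
  = 30.8769 / 0.4365 = 70.73

70.73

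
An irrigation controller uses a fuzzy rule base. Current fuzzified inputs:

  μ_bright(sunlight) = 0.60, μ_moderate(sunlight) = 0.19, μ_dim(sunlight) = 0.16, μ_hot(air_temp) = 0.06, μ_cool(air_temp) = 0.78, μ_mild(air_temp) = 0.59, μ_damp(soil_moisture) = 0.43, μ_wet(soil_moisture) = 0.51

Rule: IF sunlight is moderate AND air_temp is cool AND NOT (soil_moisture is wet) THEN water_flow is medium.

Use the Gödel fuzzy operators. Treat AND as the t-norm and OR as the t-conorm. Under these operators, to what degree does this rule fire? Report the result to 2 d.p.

firing strength: moderate=0.19, cool=0.78, ¬wet=1−0.51=0.49; AND[min(a, b)] → w = 0.19

0.19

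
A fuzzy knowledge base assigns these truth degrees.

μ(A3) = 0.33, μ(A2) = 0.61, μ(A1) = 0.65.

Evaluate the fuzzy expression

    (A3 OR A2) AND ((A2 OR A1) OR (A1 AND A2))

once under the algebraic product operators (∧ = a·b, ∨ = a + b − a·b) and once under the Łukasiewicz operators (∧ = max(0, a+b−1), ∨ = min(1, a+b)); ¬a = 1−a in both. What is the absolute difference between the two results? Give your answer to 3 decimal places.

Under algebraic product:
  A3 OR A2 = a + b − a·b on (0.3300, 0.6100) = 0.7387
  A2 OR A1 = a + b − a·b on (0.6100, 0.6500) = 0.8635
  A1 AND A2 = a·b on (0.6500, 0.6100) = 0.3965
  (A2 OR A1) OR (A1 AND A2) = a + b − a·b on (0.8635, 0.3965) = 0.9176
  (A3 OR A2) AND ((A2 OR A1) OR (A1 AND A2)) = a·b on (0.7387, 0.9176) = 0.6778
  → value = 0.6778
Under Łukasiewicz:
  A3 OR A2 = min(1, a+b) on (0.33, 0.61) = 0.94
  A2 OR A1 = min(1, a+b) on (0.61, 0.65) = 1.00
  A1 AND A2 = max(0, a+b−1) on (0.65, 0.61) = 0.26
  (A2 OR A1) OR (A1 AND A2) = min(1, a+b) on (1.00, 0.26) = 1.00
  (A3 OR A2) AND ((A2 OR A1) OR (A1 AND A2)) = max(0, a+b−1) on (0.94, 1.00) = 0.94
  → value = 0.9400
|0.6778 − 0.9400| = 0.262

0.262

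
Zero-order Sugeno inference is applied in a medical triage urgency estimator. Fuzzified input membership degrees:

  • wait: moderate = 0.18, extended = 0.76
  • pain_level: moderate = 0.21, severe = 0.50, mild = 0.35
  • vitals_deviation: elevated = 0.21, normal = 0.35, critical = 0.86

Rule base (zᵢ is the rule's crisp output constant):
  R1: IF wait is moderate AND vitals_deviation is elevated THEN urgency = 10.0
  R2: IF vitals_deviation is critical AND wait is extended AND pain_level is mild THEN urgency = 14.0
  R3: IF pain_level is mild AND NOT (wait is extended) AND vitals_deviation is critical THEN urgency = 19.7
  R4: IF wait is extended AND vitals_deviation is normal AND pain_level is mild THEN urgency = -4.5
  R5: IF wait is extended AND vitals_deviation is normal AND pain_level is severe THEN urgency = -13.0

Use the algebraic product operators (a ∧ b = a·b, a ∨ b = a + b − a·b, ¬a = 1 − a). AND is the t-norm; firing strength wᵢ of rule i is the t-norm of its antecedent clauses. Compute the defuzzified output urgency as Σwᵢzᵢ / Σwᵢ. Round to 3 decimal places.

5.055

R1 (z=10.0): moderate=0.18, elevated=0.21; AND[a·b] → w = 0.0378
R2 (z=14.0): critical=0.86, extended=0.76, mild=0.35; AND[a·b] → w = 0.2288
R3 (z=19.7): mild=0.35, ¬extended=1−0.76=0.24, critical=0.86; AND[a·b] → w = 0.0722
R4 (z=-4.5): extended=0.76, normal=0.35, mild=0.35; AND[a·b] → w = 0.0931
R5 (z=-13.0): extended=0.76, normal=0.35, severe=0.50; AND[a·b] → w = 0.1330
Weighted average = (0.0378·10.0 + 0.2288·14.0 + 0.0722·19.7 + 0.0931·-4.5 + 0.1330·-13.0) / (0.0378 + 0.2288 + 0.0722 + 0.0931 + 0.1330)
  = 2.8558 / 0.5649 = 5.055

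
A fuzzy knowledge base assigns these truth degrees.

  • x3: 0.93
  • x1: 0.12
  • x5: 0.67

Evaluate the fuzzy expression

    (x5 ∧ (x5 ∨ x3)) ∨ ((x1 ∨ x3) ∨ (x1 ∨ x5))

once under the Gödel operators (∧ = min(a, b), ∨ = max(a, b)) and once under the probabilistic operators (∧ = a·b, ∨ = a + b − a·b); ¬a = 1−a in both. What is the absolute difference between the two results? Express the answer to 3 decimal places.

Under Gödel:
  x5 ∨ x3 = max(a, b) on (0.67, 0.93) = 0.93
  x5 ∧ (x5 ∨ x3) = min(a, b) on (0.67, 0.93) = 0.67
  x1 ∨ x3 = max(a, b) on (0.12, 0.93) = 0.93
  x1 ∨ x5 = max(a, b) on (0.12, 0.67) = 0.67
  (x1 ∨ x3) ∨ (x1 ∨ x5) = max(a, b) on (0.93, 0.67) = 0.93
  (x5 ∧ (x5 ∨ x3)) ∨ ((x1 ∨ x3) ∨ (x1 ∨ x5)) = max(a, b) on (0.67, 0.93) = 0.93
  → value = 0.9300
Under probabilistic:
  x5 ∨ x3 = a + b − a·b on (0.6700, 0.9300) = 0.9769
  x5 ∧ (x5 ∨ x3) = a·b on (0.6700, 0.9769) = 0.6545
  x1 ∨ x3 = a + b − a·b on (0.1200, 0.9300) = 0.9384
  x1 ∨ x5 = a + b − a·b on (0.1200, 0.6700) = 0.7096
  (x1 ∨ x3) ∨ (x1 ∨ x5) = a + b − a·b on (0.9384, 0.7096) = 0.9821
  (x5 ∧ (x5 ∨ x3)) ∨ ((x1 ∨ x3) ∨ (x1 ∨ x5)) = a + b − a·b on (0.6545, 0.9821) = 0.9938
  → value = 0.9938
|0.9300 − 0.9938| = 0.064

0.064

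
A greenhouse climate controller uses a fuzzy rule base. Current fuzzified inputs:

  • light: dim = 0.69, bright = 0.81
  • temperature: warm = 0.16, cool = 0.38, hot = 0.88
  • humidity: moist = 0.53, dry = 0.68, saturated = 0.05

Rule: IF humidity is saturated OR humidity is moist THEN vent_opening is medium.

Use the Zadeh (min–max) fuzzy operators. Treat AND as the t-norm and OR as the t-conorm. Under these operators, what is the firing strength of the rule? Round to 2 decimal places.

firing strength: saturated=0.05, moist=0.53; OR[max(a, b)] → w = 0.53

0.53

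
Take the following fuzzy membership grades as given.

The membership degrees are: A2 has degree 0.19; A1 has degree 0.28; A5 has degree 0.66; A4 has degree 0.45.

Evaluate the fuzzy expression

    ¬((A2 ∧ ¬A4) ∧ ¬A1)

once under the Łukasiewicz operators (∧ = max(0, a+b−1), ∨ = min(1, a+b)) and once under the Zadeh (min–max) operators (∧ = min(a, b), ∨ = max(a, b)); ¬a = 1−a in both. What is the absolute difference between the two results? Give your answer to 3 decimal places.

0.190

Under Łukasiewicz:
  ¬A4 = 1 − 0.45 = 0.55
  A2 ∧ ¬A4 = max(0, a+b−1) on (0.19, 0.55) = 0.00
  ¬A1 = 1 − 0.28 = 0.72
  (A2 ∧ ¬A4) ∧ ¬A1 = max(0, a+b−1) on (0.00, 0.72) = 0.00
  ¬((A2 ∧ ¬A4) ∧ ¬A1) = 1 − 0.00 = 1.00
  → value = 1.0000
Under Zadeh (min–max):
  ¬A4 = 1 − 0.45 = 0.55
  A2 ∧ ¬A4 = min(a, b) on (0.19, 0.55) = 0.19
  ¬A1 = 1 − 0.28 = 0.72
  (A2 ∧ ¬A4) ∧ ¬A1 = min(a, b) on (0.19, 0.72) = 0.19
  ¬((A2 ∧ ¬A4) ∧ ¬A1) = 1 − 0.19 = 0.81
  → value = 0.8100
|1.0000 − 0.8100| = 0.190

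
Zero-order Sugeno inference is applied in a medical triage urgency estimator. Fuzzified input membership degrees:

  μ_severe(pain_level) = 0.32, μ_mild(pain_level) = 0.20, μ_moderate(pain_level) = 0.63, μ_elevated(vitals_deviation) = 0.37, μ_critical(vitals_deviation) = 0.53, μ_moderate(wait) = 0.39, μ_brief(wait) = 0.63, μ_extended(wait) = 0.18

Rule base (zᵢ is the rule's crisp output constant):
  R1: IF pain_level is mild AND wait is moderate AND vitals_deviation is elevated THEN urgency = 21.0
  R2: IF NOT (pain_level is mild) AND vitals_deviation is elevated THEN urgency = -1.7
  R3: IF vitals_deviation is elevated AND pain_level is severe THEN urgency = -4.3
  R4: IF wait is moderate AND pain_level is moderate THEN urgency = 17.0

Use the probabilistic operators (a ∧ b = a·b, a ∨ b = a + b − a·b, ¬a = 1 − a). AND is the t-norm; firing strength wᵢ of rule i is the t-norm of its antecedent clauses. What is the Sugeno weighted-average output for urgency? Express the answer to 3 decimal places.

R1 (z=21.0): mild=0.20, moderate=0.39, elevated=0.37; AND[a·b] → w = 0.0289
R2 (z=-1.7): ¬mild=1−0.20=0.80, elevated=0.37; AND[a·b] → w = 0.2960
R3 (z=-4.3): elevated=0.37, severe=0.32; AND[a·b] → w = 0.1184
R4 (z=17.0): moderate=0.39, moderate=0.63; AND[a·b] → w = 0.2457
Weighted average = (0.0289·21.0 + 0.2960·-1.7 + 0.1184·-4.3 + 0.2457·17.0) / (0.0289 + 0.2960 + 0.1184 + 0.2457)
  = 3.7706 / 0.6890 = 5.473

5.473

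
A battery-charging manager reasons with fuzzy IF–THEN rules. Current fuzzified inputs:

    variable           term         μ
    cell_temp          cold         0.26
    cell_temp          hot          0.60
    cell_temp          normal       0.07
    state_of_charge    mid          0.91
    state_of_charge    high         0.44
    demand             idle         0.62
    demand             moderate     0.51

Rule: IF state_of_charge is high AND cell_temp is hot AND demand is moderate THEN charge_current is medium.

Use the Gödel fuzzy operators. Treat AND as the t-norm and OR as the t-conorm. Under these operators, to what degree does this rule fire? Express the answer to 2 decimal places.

0.44

firing strength: high=0.44, hot=0.60, moderate=0.51; AND[min(a, b)] → w = 0.44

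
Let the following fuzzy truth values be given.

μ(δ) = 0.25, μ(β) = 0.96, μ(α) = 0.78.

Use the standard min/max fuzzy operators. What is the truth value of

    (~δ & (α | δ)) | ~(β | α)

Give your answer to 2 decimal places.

0.75

~δ = 1 − 0.25 = 0.75
α | δ = max(a, b) on (0.78, 0.25) = 0.78
~δ & (α | δ) = min(a, b) on (0.75, 0.78) = 0.75
β | α = max(a, b) on (0.96, 0.78) = 0.96
~(β | α) = 1 − 0.96 = 0.04
(~δ & (α | δ)) | ~(β | α) = max(a, b) on (0.75, 0.04) = 0.75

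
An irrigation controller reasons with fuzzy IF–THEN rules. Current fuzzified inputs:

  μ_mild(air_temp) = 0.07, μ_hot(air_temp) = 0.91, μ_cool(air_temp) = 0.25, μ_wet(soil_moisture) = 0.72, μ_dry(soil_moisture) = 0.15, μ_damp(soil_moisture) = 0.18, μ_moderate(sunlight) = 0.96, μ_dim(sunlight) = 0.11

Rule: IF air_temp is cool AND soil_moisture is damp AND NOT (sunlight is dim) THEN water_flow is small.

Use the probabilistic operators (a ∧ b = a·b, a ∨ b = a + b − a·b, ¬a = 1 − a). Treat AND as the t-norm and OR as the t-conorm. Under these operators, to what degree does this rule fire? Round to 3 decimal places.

firing strength: cool=0.25, damp=0.18, ¬dim=1−0.11=0.89; AND[a·b] → w = 0.0401

0.040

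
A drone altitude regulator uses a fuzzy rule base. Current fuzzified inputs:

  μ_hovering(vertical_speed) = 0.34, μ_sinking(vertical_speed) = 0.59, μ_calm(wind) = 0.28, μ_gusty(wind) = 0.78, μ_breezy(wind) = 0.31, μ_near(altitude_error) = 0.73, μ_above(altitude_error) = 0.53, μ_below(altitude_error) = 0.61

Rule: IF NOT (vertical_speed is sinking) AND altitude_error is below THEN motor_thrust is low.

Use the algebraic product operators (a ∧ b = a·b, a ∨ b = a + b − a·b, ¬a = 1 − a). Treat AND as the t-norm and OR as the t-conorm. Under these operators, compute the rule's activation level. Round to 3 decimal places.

0.250

firing strength: ¬sinking=1−0.59=0.41, below=0.61; AND[a·b] → w = 0.2501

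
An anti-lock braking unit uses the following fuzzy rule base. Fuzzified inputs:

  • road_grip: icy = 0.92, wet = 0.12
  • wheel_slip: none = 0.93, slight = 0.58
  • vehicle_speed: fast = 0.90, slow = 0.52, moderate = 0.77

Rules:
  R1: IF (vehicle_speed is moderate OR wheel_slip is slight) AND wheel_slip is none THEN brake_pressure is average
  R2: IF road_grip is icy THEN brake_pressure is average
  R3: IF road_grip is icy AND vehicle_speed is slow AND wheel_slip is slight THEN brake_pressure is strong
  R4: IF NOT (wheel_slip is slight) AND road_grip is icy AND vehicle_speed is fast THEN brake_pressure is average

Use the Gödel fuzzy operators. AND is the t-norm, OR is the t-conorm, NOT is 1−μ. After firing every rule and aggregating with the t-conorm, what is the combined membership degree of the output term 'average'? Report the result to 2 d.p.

R1: (moderate=0.77 OR slight=0.58) = 0.77; AND[min(a, b)] with none=0.93 → w = 0.77
R2: icy=0.92 → w = 0.92
R3: icy=0.92, slow=0.52, slight=0.58; AND[min(a, b)] → w = 0.52
R4: ¬slight=1−0.58=0.42, icy=0.92, fast=0.90; AND[min(a, b)] → w = 0.42
Rules with consequent 'average': {R1, R2, R4} → strengths 0.77, 0.92, 0.42
Aggregate via t-conorm [max(a, b)]: 0.92

0.92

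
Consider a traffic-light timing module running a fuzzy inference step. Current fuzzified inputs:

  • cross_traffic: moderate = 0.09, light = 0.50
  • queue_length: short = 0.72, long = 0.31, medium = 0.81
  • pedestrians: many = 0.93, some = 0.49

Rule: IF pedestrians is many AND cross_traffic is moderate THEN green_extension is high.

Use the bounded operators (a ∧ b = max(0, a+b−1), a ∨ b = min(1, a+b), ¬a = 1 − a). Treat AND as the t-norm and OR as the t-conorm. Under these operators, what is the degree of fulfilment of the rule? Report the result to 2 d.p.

0.02

firing strength: many=0.93, moderate=0.09; AND[max(0, a+b−1)] → w = 0.02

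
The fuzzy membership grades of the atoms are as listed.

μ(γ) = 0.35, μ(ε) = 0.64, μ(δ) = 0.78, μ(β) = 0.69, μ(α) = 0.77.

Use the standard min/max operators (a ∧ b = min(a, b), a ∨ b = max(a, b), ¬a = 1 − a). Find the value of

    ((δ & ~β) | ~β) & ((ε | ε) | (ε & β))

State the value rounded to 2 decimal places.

0.31

~β = 1 − 0.69 = 0.31
δ & ~β = min(a, b) on (0.78, 0.31) = 0.31
~β = 1 − 0.69 = 0.31
(δ & ~β) | ~β = max(a, b) on (0.31, 0.31) = 0.31
ε | ε = max(a, b) on (0.64, 0.64) = 0.64
ε & β = min(a, b) on (0.64, 0.69) = 0.64
(ε | ε) | (ε & β) = max(a, b) on (0.64, 0.64) = 0.64
((δ & ~β) | ~β) & ((ε | ε) | (ε & β)) = min(a, b) on (0.31, 0.64) = 0.31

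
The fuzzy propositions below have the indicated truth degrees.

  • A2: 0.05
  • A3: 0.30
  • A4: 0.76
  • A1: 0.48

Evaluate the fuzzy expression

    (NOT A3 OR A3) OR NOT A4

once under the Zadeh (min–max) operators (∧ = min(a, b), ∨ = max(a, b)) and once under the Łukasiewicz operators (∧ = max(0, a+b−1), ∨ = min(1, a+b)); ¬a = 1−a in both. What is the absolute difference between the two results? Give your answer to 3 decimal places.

0.300

Under Zadeh (min–max):
  NOT A3 = 1 − 0.30 = 0.70
  NOT A3 OR A3 = max(a, b) on (0.70, 0.30) = 0.70
  NOT A4 = 1 − 0.76 = 0.24
  (NOT A3 OR A3) OR NOT A4 = max(a, b) on (0.70, 0.24) = 0.70
  → value = 0.7000
Under Łukasiewicz:
  NOT A3 = 1 − 0.30 = 0.70
  NOT A3 OR A3 = min(1, a+b) on (0.70, 0.30) = 1.00
  NOT A4 = 1 − 0.76 = 0.24
  (NOT A3 OR A3) OR NOT A4 = min(1, a+b) on (1.00, 0.24) = 1.00
  → value = 1.0000
|0.7000 − 1.0000| = 0.300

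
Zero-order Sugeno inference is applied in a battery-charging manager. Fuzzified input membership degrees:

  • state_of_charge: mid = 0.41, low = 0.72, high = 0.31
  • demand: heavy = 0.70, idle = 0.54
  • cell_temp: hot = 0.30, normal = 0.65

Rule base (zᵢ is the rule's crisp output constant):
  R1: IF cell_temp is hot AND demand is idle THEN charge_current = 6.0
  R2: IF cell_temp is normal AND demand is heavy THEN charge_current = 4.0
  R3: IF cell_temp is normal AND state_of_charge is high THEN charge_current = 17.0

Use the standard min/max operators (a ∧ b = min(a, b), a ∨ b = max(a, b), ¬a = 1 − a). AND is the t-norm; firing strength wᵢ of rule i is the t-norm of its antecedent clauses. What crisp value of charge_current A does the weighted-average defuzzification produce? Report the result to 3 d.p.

R1 (z=6.0): hot=0.30, idle=0.54; AND[min(a, b)] → w = 0.30
R2 (z=4.0): normal=0.65, heavy=0.70; AND[min(a, b)] → w = 0.65
R3 (z=17.0): normal=0.65, high=0.31; AND[min(a, b)] → w = 0.31
Weighted average = (0.30·6.0 + 0.65·4.0 + 0.31·17.0) / (0.30 + 0.65 + 0.31)
  = 9.6700 / 1.2600 = 7.675

7.675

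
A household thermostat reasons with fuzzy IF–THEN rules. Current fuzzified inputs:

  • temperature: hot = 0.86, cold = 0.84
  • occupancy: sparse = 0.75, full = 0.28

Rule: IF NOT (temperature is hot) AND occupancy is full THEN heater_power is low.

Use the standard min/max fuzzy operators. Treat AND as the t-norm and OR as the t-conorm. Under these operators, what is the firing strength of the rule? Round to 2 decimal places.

firing strength: ¬hot=1−0.86=0.14, full=0.28; AND[min(a, b)] → w = 0.14

0.14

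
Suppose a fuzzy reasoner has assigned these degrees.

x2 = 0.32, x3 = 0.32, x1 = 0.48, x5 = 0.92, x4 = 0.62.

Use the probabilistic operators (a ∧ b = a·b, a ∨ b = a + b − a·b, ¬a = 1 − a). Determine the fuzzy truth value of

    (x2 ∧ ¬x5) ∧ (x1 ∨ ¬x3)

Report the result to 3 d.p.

¬x5 = 1 − 0.9200 = 0.0800
x2 ∧ ¬x5 = a·b on (0.3200, 0.0800) = 0.0256
¬x3 = 1 − 0.3200 = 0.6800
x1 ∨ ¬x3 = a + b − a·b on (0.4800, 0.6800) = 0.8336
(x2 ∧ ¬x5) ∧ (x1 ∨ ¬x3) = a·b on (0.0256, 0.8336) = 0.0213

0.021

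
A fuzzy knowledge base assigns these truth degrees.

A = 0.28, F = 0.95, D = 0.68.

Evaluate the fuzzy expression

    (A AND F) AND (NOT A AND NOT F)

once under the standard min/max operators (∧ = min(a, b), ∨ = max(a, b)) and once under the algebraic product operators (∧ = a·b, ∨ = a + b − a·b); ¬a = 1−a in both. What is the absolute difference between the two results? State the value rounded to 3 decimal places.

Under standard min/max:
  A AND F = min(a, b) on (0.28, 0.95) = 0.28
  NOT A = 1 − 0.28 = 0.72
  NOT F = 1 − 0.95 = 0.05
  NOT A AND NOT F = min(a, b) on (0.72, 0.05) = 0.05
  (A AND F) AND (NOT A AND NOT F) = min(a, b) on (0.28, 0.05) = 0.05
  → value = 0.0500
Under algebraic product:
  A AND F = a·b on (0.2800, 0.9500) = 0.2660
  NOT A = 1 − 0.2800 = 0.7200
  NOT F = 1 − 0.9500 = 0.0500
  NOT A AND NOT F = a·b on (0.7200, 0.0500) = 0.0360
  (A AND F) AND (NOT A AND NOT F) = a·b on (0.2660, 0.0360) = 0.0096
  → value = 0.0096
|0.0500 − 0.0096| = 0.040

0.040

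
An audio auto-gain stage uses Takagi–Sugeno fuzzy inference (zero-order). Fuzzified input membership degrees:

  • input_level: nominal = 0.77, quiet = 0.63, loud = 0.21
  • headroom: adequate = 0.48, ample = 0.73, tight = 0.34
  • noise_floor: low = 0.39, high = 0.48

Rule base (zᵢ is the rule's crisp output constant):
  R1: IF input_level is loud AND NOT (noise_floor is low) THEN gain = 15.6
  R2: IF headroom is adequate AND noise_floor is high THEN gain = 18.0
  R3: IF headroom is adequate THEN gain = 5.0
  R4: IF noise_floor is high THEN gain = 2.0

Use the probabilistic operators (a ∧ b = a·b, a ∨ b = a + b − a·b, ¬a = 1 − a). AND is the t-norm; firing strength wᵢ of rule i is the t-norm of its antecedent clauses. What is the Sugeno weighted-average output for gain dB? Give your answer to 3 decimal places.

R1 (z=15.6): loud=0.21, ¬low=1−0.39=0.61; AND[a·b] → w = 0.1281
R2 (z=18.0): adequate=0.48, high=0.48; AND[a·b] → w = 0.2304
R3 (z=5.0): adequate=0.48 → w = 0.4800
R4 (z=2.0): high=0.48 → w = 0.4800
Weighted average = (0.1281·15.6 + 0.2304·18.0 + 0.4800·5.0 + 0.4800·2.0) / (0.1281 + 0.2304 + 0.4800 + 0.4800)
  = 9.5056 / 1.3185 = 7.209

7.209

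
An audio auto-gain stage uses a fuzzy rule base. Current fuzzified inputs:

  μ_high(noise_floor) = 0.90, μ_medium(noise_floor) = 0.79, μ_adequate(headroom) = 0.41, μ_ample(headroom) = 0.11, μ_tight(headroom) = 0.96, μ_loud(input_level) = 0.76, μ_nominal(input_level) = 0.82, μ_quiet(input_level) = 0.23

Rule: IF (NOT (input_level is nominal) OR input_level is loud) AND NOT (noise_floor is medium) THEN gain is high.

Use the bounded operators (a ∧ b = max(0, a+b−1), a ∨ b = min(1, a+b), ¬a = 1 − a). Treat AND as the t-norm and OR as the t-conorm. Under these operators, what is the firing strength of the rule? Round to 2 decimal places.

0.15

firing strength: (¬nominal=1−0.82=0.18 OR loud=0.76) = 0.94; AND[max(0, a+b−1)] with ¬medium=1−0.79=0.21 → w = 0.15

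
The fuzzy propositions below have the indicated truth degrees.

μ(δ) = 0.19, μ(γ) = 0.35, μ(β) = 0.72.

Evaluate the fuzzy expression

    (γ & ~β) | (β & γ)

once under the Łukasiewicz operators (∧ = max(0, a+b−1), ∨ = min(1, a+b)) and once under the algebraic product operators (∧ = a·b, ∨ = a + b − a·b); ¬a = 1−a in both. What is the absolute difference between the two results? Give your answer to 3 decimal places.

Under Łukasiewicz:
  ~β = 1 − 0.72 = 0.28
  γ & ~β = max(0, a+b−1) on (0.35, 0.28) = 0.00
  β & γ = max(0, a+b−1) on (0.72, 0.35) = 0.07
  (γ & ~β) | (β & γ) = min(1, a+b) on (0.00, 0.07) = 0.07
  → value = 0.0700
Under algebraic product:
  ~β = 1 − 0.7200 = 0.2800
  γ & ~β = a·b on (0.3500, 0.2800) = 0.0980
  β & γ = a·b on (0.7200, 0.3500) = 0.2520
  (γ & ~β) | (β & γ) = a + b − a·b on (0.0980, 0.2520) = 0.3253
  → value = 0.3253
|0.0700 − 0.3253| = 0.255

0.255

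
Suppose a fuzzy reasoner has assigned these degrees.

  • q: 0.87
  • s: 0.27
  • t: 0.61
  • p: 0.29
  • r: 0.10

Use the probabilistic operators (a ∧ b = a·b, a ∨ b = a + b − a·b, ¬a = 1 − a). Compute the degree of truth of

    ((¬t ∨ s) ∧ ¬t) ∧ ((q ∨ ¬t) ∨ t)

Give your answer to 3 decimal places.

¬t = 1 − 0.6100 = 0.3900
¬t ∨ s = a + b − a·b on (0.3900, 0.2700) = 0.5547
¬t = 1 − 0.6100 = 0.3900
(¬t ∨ s) ∧ ¬t = a·b on (0.5547, 0.3900) = 0.2163
¬t = 1 − 0.6100 = 0.3900
q ∨ ¬t = a + b − a·b on (0.8700, 0.3900) = 0.9207
(q ∨ ¬t) ∨ t = a + b − a·b on (0.9207, 0.6100) = 0.9691
((¬t ∨ s) ∧ ¬t) ∧ ((q ∨ ¬t) ∨ t) = a·b on (0.2163, 0.9691) = 0.2096

0.210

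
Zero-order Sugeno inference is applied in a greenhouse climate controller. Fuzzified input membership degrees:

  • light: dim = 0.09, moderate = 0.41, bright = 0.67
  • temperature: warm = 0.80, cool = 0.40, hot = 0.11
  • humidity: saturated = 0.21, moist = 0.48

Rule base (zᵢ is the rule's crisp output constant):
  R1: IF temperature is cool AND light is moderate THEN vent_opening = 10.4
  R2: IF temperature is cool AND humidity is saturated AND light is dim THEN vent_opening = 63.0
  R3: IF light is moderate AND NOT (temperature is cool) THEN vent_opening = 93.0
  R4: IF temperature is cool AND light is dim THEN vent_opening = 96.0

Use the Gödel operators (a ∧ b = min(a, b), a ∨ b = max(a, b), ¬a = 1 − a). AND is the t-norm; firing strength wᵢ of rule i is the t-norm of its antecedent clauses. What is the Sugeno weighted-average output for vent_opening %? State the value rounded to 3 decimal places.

R1 (z=10.4): cool=0.40, moderate=0.41; AND[min(a, b)] → w = 0.40
R2 (z=63.0): cool=0.40, saturated=0.21, dim=0.09; AND[min(a, b)] → w = 0.09
R3 (z=93.0): moderate=0.41, ¬cool=1−0.40=0.60; AND[min(a, b)] → w = 0.41
R4 (z=96.0): cool=0.40, dim=0.09; AND[min(a, b)] → w = 0.09
Weighted average = (0.40·10.4 + 0.09·63.0 + 0.41·93.0 + 0.09·96.0) / (0.40 + 0.09 + 0.41 + 0.09)
  = 56.6000 / 0.9900 = 57.172

57.172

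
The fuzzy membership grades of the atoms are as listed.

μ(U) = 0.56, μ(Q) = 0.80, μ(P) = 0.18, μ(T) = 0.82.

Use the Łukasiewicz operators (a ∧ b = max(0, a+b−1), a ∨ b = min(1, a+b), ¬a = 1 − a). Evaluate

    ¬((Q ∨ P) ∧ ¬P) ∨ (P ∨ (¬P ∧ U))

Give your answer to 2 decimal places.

0.76

Q ∨ P = min(1, a+b) on (0.80, 0.18) = 0.98
¬P = 1 − 0.18 = 0.82
(Q ∨ P) ∧ ¬P = max(0, a+b−1) on (0.98, 0.82) = 0.80
¬((Q ∨ P) ∧ ¬P) = 1 − 0.80 = 0.20
¬P = 1 − 0.18 = 0.82
¬P ∧ U = max(0, a+b−1) on (0.82, 0.56) = 0.38
P ∨ (¬P ∧ U) = min(1, a+b) on (0.18, 0.38) = 0.56
¬((Q ∨ P) ∧ ¬P) ∨ (P ∨ (¬P ∧ U)) = min(1, a+b) on (0.20, 0.56) = 0.76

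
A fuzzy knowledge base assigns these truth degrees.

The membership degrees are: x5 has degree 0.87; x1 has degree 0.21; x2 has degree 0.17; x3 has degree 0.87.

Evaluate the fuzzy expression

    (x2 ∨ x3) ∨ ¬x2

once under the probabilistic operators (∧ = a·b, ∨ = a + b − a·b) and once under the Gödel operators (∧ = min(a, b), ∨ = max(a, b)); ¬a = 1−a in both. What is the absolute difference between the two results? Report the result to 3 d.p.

0.112

Under probabilistic:
  x2 ∨ x3 = a + b − a·b on (0.1700, 0.8700) = 0.8921
  ¬x2 = 1 − 0.1700 = 0.8300
  (x2 ∨ x3) ∨ ¬x2 = a + b − a·b on (0.8921, 0.8300) = 0.9817
  → value = 0.9817
Under Gödel:
  x2 ∨ x3 = max(a, b) on (0.17, 0.87) = 0.87
  ¬x2 = 1 − 0.17 = 0.83
  (x2 ∨ x3) ∨ ¬x2 = max(a, b) on (0.87, 0.83) = 0.87
  → value = 0.8700
|0.9817 − 0.8700| = 0.112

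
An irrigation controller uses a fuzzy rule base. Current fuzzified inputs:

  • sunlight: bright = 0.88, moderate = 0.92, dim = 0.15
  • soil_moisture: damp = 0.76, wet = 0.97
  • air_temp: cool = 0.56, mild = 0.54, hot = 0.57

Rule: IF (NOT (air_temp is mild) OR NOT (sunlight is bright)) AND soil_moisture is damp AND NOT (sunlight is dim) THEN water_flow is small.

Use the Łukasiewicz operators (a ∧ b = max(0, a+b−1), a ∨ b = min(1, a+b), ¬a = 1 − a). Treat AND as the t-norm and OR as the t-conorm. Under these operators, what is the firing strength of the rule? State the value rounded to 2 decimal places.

0.19

firing strength: (¬mild=1−0.54=0.46 OR ¬bright=1−0.88=0.12) = 0.58; AND[max(0, a+b−1)] with damp=0.76, ¬dim=1−0.15=0.85 → w = 0.19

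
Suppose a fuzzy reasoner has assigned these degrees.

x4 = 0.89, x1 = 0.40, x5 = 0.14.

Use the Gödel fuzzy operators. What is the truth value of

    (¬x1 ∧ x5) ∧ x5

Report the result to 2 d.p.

0.14

¬x1 = 1 − 0.40 = 0.60
¬x1 ∧ x5 = min(a, b) on (0.60, 0.14) = 0.14
(¬x1 ∧ x5) ∧ x5 = min(a, b) on (0.14, 0.14) = 0.14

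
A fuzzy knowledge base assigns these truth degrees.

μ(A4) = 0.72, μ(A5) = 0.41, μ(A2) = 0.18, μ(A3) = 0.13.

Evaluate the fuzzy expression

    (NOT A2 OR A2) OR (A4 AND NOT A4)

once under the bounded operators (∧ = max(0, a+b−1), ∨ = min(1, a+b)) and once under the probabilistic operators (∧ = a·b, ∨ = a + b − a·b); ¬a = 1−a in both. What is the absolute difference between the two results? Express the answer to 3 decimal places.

0.118

Under bounded:
  NOT A2 = 1 − 0.18 = 0.82
  NOT A2 OR A2 = min(1, a+b) on (0.82, 0.18) = 1.00
  NOT A4 = 1 − 0.72 = 0.28
  A4 AND NOT A4 = max(0, a+b−1) on (0.72, 0.28) = 0.00
  (NOT A2 OR A2) OR (A4 AND NOT A4) = min(1, a+b) on (1.00, 0.00) = 1.00
  → value = 1.0000
Under probabilistic:
  NOT A2 = 1 − 0.1800 = 0.8200
  NOT A2 OR A2 = a + b − a·b on (0.8200, 0.1800) = 0.8524
  NOT A4 = 1 − 0.7200 = 0.2800
  A4 AND NOT A4 = a·b on (0.7200, 0.2800) = 0.2016
  (NOT A2 OR A2) OR (A4 AND NOT A4) = a + b − a·b on (0.8524, 0.2016) = 0.8822
  → value = 0.8822
|1.0000 − 0.8822| = 0.118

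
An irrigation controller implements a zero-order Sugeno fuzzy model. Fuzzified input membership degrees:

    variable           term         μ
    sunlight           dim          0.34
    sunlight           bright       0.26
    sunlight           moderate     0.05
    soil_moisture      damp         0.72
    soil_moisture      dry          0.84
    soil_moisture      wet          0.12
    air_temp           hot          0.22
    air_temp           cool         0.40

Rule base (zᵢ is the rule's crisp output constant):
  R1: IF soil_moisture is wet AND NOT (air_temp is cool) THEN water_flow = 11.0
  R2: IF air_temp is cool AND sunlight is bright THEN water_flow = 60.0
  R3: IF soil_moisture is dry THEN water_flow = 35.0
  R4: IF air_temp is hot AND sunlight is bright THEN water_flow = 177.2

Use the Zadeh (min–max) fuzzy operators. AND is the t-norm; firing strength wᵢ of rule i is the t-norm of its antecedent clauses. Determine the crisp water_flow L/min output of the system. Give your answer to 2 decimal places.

R1 (z=11.0): wet=0.12, ¬cool=1−0.40=0.60; AND[min(a, b)] → w = 0.12
R2 (z=60.0): cool=0.40, bright=0.26; AND[min(a, b)] → w = 0.26
R3 (z=35.0): dry=0.84 → w = 0.84
R4 (z=177.2): hot=0.22, bright=0.26; AND[min(a, b)] → w = 0.22
Weighted average = (0.12·11.0 + 0.26·60.0 + 0.84·35.0 + 0.22·177.2) / (0.12 + 0.26 + 0.84 + 0.22)
  = 85.3040 / 1.4400 = 59.24

59.24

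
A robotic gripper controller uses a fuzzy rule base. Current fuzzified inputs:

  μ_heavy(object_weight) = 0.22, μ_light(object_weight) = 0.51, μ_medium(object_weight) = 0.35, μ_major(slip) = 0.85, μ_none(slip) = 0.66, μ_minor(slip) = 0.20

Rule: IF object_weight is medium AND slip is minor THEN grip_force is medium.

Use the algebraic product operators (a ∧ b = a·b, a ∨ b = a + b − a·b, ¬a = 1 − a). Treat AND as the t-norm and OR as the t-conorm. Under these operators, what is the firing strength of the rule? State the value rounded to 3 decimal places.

firing strength: medium=0.35, minor=0.20; AND[a·b] → w = 0.0700

0.070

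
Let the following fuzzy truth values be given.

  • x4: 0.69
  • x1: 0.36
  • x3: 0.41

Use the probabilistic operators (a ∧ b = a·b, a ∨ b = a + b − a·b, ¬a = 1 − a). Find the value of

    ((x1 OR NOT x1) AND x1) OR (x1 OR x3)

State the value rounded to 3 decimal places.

0.727

NOT x1 = 1 − 0.3600 = 0.6400
x1 OR NOT x1 = a + b − a·b on (0.3600, 0.6400) = 0.7696
(x1 OR NOT x1) AND x1 = a·b on (0.7696, 0.3600) = 0.2771
x1 OR x3 = a + b − a·b on (0.3600, 0.4100) = 0.6224
((x1 OR NOT x1) AND x1) OR (x1 OR x3) = a + b − a·b on (0.2771, 0.6224) = 0.7270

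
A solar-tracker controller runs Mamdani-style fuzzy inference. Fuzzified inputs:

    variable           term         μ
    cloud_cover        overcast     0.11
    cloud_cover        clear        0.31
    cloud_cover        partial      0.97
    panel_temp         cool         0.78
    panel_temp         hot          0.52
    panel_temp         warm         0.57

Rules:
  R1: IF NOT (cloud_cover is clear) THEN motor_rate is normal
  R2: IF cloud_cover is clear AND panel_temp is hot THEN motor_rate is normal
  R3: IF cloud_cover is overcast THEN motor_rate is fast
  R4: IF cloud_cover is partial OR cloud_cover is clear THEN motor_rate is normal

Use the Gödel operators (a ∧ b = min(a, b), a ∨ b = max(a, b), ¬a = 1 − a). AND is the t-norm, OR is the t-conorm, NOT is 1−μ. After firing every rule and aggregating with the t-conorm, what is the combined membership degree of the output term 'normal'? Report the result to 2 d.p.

0.97

R1: ¬clear=1−0.31=0.69 → w = 0.69
R2: clear=0.31, hot=0.52; AND[min(a, b)] → w = 0.31
R3: overcast=0.11 → w = 0.11
R4: partial=0.97, clear=0.31; OR[max(a, b)] → w = 0.97
Rules with consequent 'normal': {R1, R2, R4} → strengths 0.69, 0.31, 0.97
Aggregate via t-conorm [max(a, b)]: 0.97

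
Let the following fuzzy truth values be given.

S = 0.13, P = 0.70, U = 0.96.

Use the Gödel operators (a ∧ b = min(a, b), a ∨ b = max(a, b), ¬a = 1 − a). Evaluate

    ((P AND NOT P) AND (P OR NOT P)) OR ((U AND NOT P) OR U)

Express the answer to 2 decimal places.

0.96

NOT P = 1 − 0.70 = 0.30
P AND NOT P = min(a, b) on (0.70, 0.30) = 0.30
NOT P = 1 − 0.70 = 0.30
P OR NOT P = max(a, b) on (0.70, 0.30) = 0.70
(P AND NOT P) AND (P OR NOT P) = min(a, b) on (0.30, 0.70) = 0.30
NOT P = 1 − 0.70 = 0.30
U AND NOT P = min(a, b) on (0.96, 0.30) = 0.30
(U AND NOT P) OR U = max(a, b) on (0.30, 0.96) = 0.96
((P AND NOT P) AND (P OR NOT P)) OR ((U AND NOT P) OR U) = max(a, b) on (0.30, 0.96) = 0.96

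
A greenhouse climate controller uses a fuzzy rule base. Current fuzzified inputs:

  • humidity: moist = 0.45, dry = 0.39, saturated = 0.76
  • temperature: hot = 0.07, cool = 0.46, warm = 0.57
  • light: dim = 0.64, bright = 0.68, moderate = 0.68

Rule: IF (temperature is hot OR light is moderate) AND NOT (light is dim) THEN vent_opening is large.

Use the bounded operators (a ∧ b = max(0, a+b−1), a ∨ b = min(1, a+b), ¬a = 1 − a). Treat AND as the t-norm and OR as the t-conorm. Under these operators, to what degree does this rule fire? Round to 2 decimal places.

firing strength: (hot=0.07 OR moderate=0.68) = 0.75; AND[max(0, a+b−1)] with ¬dim=1−0.64=0.36 → w = 0.11

0.11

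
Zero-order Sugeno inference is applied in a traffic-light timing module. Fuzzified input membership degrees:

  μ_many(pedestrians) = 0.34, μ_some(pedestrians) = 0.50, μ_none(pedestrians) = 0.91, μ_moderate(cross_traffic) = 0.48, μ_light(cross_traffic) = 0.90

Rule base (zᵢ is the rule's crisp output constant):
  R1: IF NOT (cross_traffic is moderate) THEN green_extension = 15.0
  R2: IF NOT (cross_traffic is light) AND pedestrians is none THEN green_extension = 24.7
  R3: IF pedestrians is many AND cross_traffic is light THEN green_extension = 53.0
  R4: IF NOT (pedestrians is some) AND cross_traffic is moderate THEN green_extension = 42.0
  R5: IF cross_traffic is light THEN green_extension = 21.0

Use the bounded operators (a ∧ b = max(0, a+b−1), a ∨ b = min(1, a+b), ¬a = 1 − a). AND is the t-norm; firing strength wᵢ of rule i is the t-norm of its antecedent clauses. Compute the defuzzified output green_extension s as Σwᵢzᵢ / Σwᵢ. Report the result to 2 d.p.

23.75

R1 (z=15.0): ¬moderate=1−0.48=0.52 → w = 0.52
R2 (z=24.7): ¬light=1−0.90=0.10, none=0.91; AND[max(0, a+b−1)] → w = 0.01
R3 (z=53.0): many=0.34, light=0.90; AND[max(0, a+b−1)] → w = 0.24
R4 (z=42.0): ¬some=1−0.50=0.50, moderate=0.48; AND[max(0, a+b−1)] → w = 0.00
R5 (z=21.0): light=0.90 → w = 0.90
Weighted average = (0.52·15.0 + 0.01·24.7 + 0.24·53.0 + 0.00·42.0 + 0.90·21.0) / (0.52 + 0.01 + 0.24 + 0.00 + 0.90)
  = 39.6670 / 1.6700 = 23.75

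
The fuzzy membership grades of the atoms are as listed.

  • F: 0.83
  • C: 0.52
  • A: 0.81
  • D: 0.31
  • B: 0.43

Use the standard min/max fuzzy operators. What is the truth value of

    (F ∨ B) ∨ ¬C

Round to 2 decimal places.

0.83

F ∨ B = max(a, b) on (0.83, 0.43) = 0.83
¬C = 1 − 0.52 = 0.48
(F ∨ B) ∨ ¬C = max(a, b) on (0.83, 0.48) = 0.83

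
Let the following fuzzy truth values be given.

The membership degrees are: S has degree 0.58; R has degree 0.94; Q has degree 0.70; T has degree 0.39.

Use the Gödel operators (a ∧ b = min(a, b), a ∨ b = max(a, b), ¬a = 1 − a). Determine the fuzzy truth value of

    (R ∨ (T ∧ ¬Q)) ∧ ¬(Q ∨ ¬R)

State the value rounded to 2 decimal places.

¬Q = 1 − 0.70 = 0.30
T ∧ ¬Q = min(a, b) on (0.39, 0.30) = 0.30
R ∨ (T ∧ ¬Q) = max(a, b) on (0.94, 0.30) = 0.94
¬R = 1 − 0.94 = 0.06
Q ∨ ¬R = max(a, b) on (0.70, 0.06) = 0.70
¬(Q ∨ ¬R) = 1 − 0.70 = 0.30
(R ∨ (T ∧ ¬Q)) ∧ ¬(Q ∨ ¬R) = min(a, b) on (0.94, 0.30) = 0.30

0.30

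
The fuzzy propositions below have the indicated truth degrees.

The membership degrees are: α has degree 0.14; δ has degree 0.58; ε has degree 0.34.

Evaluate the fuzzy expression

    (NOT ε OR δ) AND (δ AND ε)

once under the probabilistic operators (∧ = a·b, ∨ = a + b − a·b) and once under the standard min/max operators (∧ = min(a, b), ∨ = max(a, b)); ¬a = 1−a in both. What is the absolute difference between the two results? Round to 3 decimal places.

0.171

Under probabilistic:
  NOT ε = 1 − 0.3400 = 0.6600
  NOT ε OR δ = a + b − a·b on (0.6600, 0.5800) = 0.8572
  δ AND ε = a·b on (0.5800, 0.3400) = 0.1972
  (NOT ε OR δ) AND (δ AND ε) = a·b on (0.8572, 0.1972) = 0.1690
  → value = 0.1690
Under standard min/max:
  NOT ε = 1 − 0.34 = 0.66
  NOT ε OR δ = max(a, b) on (0.66, 0.58) = 0.66
  δ AND ε = min(a, b) on (0.58, 0.34) = 0.34
  (NOT ε OR δ) AND (δ AND ε) = min(a, b) on (0.66, 0.34) = 0.34
  → value = 0.3400
|0.1690 − 0.3400| = 0.171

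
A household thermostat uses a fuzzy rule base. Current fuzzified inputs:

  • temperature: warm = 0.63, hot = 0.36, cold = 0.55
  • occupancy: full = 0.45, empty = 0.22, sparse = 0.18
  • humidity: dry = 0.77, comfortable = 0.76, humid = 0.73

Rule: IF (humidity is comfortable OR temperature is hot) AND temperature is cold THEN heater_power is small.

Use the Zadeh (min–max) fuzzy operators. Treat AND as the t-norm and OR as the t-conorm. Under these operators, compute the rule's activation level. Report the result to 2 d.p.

0.55

firing strength: (comfortable=0.76 OR hot=0.36) = 0.76; AND[min(a, b)] with cold=0.55 → w = 0.55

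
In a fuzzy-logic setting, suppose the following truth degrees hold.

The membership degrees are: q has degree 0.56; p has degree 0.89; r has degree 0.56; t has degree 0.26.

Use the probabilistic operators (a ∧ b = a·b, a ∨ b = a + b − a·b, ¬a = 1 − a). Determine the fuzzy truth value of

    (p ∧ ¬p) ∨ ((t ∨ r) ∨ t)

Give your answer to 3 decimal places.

0.783

¬p = 1 − 0.8900 = 0.1100
p ∧ ¬p = a·b on (0.8900, 0.1100) = 0.0979
t ∨ r = a + b − a·b on (0.2600, 0.5600) = 0.6744
(t ∨ r) ∨ t = a + b − a·b on (0.6744, 0.2600) = 0.7591
(p ∧ ¬p) ∨ ((t ∨ r) ∨ t) = a + b − a·b on (0.0979, 0.7591) = 0.7826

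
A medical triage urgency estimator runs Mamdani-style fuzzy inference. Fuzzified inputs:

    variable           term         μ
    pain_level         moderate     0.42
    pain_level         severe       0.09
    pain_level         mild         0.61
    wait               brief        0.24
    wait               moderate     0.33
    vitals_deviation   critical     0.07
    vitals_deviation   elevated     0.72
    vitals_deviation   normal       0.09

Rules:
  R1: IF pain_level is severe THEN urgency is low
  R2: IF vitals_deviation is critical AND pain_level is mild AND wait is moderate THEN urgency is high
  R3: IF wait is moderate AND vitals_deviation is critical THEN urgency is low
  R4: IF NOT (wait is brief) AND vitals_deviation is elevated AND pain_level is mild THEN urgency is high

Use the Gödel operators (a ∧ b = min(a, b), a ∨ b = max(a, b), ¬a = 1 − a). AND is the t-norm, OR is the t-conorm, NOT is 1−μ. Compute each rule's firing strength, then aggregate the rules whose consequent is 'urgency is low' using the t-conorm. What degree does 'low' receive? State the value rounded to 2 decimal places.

R1: severe=0.09 → w = 0.09
R2: critical=0.07, mild=0.61, moderate=0.33; AND[min(a, b)] → w = 0.07
R3: moderate=0.33, critical=0.07; AND[min(a, b)] → w = 0.07
R4: ¬brief=1−0.24=0.76, elevated=0.72, mild=0.61; AND[min(a, b)] → w = 0.61
Rules with consequent 'low': {R1, R3} → strengths 0.09, 0.07
Aggregate via t-conorm [max(a, b)]: 0.09

0.09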